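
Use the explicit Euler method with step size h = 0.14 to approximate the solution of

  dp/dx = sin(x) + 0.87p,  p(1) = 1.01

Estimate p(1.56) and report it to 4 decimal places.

2.2148

Euler: p_{n+1} = p_n + h·f(x_n, p_n).
x=1.000000, p=1.010000: f=1.720171 → p ← 1.010000 + 0.14·1.720171 = 1.250824
x=1.140000, p=1.250824: f=1.996850 → p ← 1.250824 + 0.14·1.996850 = 1.530383
x=1.280000, p=1.530383: f=2.289449 → p ← 1.530383 + 0.14·2.289449 = 1.850906
x=1.420000, p=1.850906: f=2.598940 → p ← 1.850906 + 0.14·2.598940 = 2.214757
p(1.56) ≈ 2.2148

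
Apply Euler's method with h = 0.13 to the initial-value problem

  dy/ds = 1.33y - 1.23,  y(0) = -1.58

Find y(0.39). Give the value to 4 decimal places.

Euler: y_{n+1} = y_n + h·f(s_n, y_n).
s=0.000000, y=-1.580000: f=-3.331400 → y ← -1.580000 + 0.13·(-3.331400) = -2.013082
s=0.130000, y=-2.013082: f=-3.907399 → y ← -2.013082 + 0.13·(-3.907399) = -2.521044
s=0.260000, y=-2.521044: f=-4.582988 → y ← -2.521044 + 0.13·(-4.582988) = -3.116832
y(0.39) ≈ -3.1168

-3.1168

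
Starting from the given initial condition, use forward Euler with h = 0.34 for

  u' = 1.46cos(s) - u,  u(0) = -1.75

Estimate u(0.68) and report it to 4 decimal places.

0.0333

Euler: u_{n+1} = u_n + h·f(s_n, u_n).
s=0.000000, u=-1.750000: f=3.210000 → u ← -1.750000 + 0.34·3.210000 = -0.658600
s=0.340000, u=-0.658600: f=2.035022 → u ← -0.658600 + 0.34·2.035022 = 0.033307
u(0.68) ≈ 0.0333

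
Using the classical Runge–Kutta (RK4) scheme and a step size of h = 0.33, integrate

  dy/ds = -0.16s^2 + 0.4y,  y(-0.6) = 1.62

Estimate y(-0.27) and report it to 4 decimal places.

RK4: k1 = f(s_n, y_n); k2 = f(s_n + h/2, y_n + (h/2)·k1); k3 = f(s_n + h/2, y_n + (h/2)·k2); k4 = f(s_n + h, y_n + h·k3); y_{n+1} = y_n + (h/6)·(k1 + 2k2 + 2k3 + k4).
s=-0.600000, y=1.620000:
  k1 = f(-0.600000, 1.620000) = 0.590400
  k2 = f(-0.435000, 1.717416) = 0.656690
  k3 = f(-0.435000, 1.728354) = 0.661066
  k4 = f(-0.270000, 1.838152) = 0.723597
  y ← 1.620000 + (0.33/6)·(k1 + 2k2 + 2k3 + k4) = 1.837223
y(-0.27) ≈ 1.8372

1.8372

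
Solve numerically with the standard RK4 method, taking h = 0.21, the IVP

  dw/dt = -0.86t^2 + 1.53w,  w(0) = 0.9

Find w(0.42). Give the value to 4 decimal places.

RK4: k1 = f(t_n, w_n); k2 = f(t_n + h/2, w_n + (h/2)·k1); k3 = f(t_n + h/2, w_n + (h/2)·k2); k4 = f(t_n + h, w_n + h·k3); w_{n+1} = w_n + (h/6)·(k1 + 2k2 + 2k3 + k4).
t=0.000000, w=0.900000:
  k1 = f(0.000000, 0.900000) = 1.377000
  k2 = f(0.105000, 1.044585) = 1.588734
  k3 = f(0.105000, 1.066817) = 1.622749
  k4 = f(0.210000, 1.240777) = 1.860463
  w ← 0.900000 + (0.21/6)·(k1 + 2k2 + 2k3 + k4) = 1.238115
t=0.210000, w=1.238115:
  k1 = f(0.210000, 1.238115) = 1.856390
  k2 = f(0.315000, 1.433036) = 2.107211
  k3 = f(0.315000, 1.459372) = 2.147506
  k4 = f(0.420000, 1.689091) = 2.432606
  w ← 1.238115 + (0.21/6)·(k1 + 2k2 + 2k3 + k4) = 1.686060
w(0.42) ≈ 1.6861

1.6861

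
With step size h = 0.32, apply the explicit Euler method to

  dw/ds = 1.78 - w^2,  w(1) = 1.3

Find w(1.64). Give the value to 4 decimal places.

Euler: w_{n+1} = w_n + h·f(s_n, w_n).
s=1.000000, w=1.300000: f=0.090000 → w ← 1.300000 + 0.32·0.090000 = 1.328800
s=1.320000, w=1.328800: f=0.014291 → w ← 1.328800 + 0.32·0.014291 = 1.333373
w(1.64) ≈ 1.3334

1.3334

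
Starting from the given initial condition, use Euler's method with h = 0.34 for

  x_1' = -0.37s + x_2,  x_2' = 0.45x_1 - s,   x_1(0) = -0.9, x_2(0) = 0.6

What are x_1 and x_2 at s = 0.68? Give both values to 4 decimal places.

Euler on (x_1,x_2): x_1_{n+1} = x_1_n + h·x_1', x_2_{n+1} = x_2_n + h·x_2'.
0.000000: (-0.900000, 0.600000); f=(0.600000, -0.405000) → (-0.696000, 0.462300)
0.340000: (-0.696000, 0.462300); f=(0.336500, -0.653200) → (-0.581590, 0.240212)
(x_1(0.68), x_2(0.68)) ≈ (-0.5816, 0.2402)

-0.5816, 0.2402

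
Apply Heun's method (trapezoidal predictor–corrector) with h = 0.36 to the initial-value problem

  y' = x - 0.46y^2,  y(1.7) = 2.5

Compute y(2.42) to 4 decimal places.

2.2812

Heun: k1 = f(x_n, y_n); k2 = f(x_n + h, y_n + h·k1); y_{n+1} = y_n + (h/2)·(k1 + k2).
x=1.700000, y=2.500000:
  k1 = f(1.700000, 2.500000) = -1.175000
  k2 = f(2.060000, 2.077000) = 0.075593
  y ← 2.500000 + (0.36/2)·(-1.175000 + 0.075593) = 2.302107
x=2.060000, y=2.302107:
  k1 = f(2.060000, 2.302107) = -0.377860
  k2 = f(2.420000, 2.166077) = 0.261730
  y ← 2.302107 + (0.36/2)·(-0.377860 + 0.261730) = 2.281203
y(2.42) ≈ 2.2812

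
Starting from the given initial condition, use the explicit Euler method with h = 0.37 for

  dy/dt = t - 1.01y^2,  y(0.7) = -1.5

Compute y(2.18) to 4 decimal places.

-23.7520

Euler: y_{n+1} = y_n + h·f(t_n, y_n).
t=0.700000, y=-1.500000: f=-1.572500 → y ← -1.500000 + 0.37·(-1.572500) = -2.081825
t=1.070000, y=-2.081825: f=-3.307335 → y ← -2.081825 + 0.37·(-3.307335) = -3.305539
t=1.440000, y=-3.305539: f=-9.595854 → y ← -3.305539 + 0.37·(-9.595854) = -6.856005
t=1.810000, y=-6.856005: f=-45.664855 → y ← -6.856005 + 0.37·(-45.664855) = -23.752001
y(2.18) ≈ -23.7520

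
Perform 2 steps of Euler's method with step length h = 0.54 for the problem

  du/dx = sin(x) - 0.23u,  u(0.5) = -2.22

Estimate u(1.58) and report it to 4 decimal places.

-1.0104

Euler: u_{n+1} = u_n + h·f(x_n, u_n).
x=0.500000, u=-2.220000: f=0.990026 → u ← -2.220000 + 0.54·0.990026 = -1.685386
x=1.040000, u=-1.685386: f=1.250043 → u ← -1.685386 + 0.54·1.250043 = -1.010363
u(1.58) ≈ -1.0104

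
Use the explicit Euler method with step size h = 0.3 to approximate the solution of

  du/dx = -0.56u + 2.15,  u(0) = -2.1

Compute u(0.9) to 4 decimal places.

0.4187

Euler: u_{n+1} = u_n + h·f(x_n, u_n).
x=0.000000, u=-2.100000: f=3.326000 → u ← -2.100000 + 0.3·3.326000 = -1.102200
x=0.300000, u=-1.102200: f=2.767232 → u ← -1.102200 + 0.3·2.767232 = -0.272030
x=0.600000, u=-0.272030: f=2.302337 → u ← -0.272030 + 0.3·2.302337 = 0.418671
u(0.9) ≈ 0.4187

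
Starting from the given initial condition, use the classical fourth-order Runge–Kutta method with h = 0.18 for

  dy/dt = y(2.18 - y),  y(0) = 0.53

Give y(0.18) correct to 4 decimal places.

0.7026

RK4: k1 = f(t_n, y_n); k2 = f(t_n + h/2, y_n + (h/2)·k1); k3 = f(t_n + h/2, y_n + (h/2)·k2); k4 = f(t_n + h, y_n + h·k3); y_{n+1} = y_n + (h/6)·(k1 + 2k2 + 2k3 + k4).
t=0.000000, y=0.530000:
  k1 = f(0.000000, 0.530000) = 0.874500
  k2 = f(0.090000, 0.608705) = 0.956455
  k3 = f(0.090000, 0.616081) = 0.963501
  k4 = f(0.180000, 0.703430) = 1.038664
  y ← 0.530000 + (0.18/6)·(k1 + 2k2 + 2k3 + k4) = 0.702592
y(0.18) ≈ 0.7026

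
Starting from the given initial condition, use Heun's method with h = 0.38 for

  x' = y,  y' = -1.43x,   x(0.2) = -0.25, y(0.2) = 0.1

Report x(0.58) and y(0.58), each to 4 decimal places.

Heun on (x,y): k1 = f(s_n, state_n); k2 = f(s_n + h, state_n + h·k1); state_{n+1} = state_n + (h/2)·(k1 + k2).
0.200000: (-0.250000, 0.100000)
  k1 = (0.100000, 0.357500)
  predictor → (-0.212000, 0.235850)
  k2 = (0.235850, 0.303160)
  → (-0.186189, 0.225525)
(x(0.58), y(0.58)) ≈ (-0.1862, 0.2255)

-0.1862, 0.2255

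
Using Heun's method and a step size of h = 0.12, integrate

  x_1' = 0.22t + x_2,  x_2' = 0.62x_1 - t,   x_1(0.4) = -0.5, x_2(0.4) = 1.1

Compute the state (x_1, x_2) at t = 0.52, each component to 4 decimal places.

Heun on (x_1,x_2): k1 = f(t_n, state_n); k2 = f(t_n + h, state_n + h·k1); state_{n+1} = state_n + (h/2)·(k1 + k2).
0.400000: (-0.500000, 1.100000)
  k1 = (1.188000, -0.710000)
  predictor → (-0.357440, 1.014800)
  k2 = (1.129200, -0.741613)
  → (-0.360968, 1.012903)
(x_1(0.52), x_2(0.52)) ≈ (-0.3610, 1.0129)

-0.3610, 1.0129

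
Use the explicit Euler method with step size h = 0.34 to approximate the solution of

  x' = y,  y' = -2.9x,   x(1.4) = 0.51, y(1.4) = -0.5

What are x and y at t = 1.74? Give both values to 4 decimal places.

Euler on (x,y): x_{n+1} = x_n + h·x', y_{n+1} = y_n + h·y'.
1.400000: (0.510000, -0.500000); f=(-0.500000, -1.479000) → (0.340000, -1.002860)
(x(1.74), y(1.74)) ≈ (0.3400, -1.0029)

0.3400, -1.0029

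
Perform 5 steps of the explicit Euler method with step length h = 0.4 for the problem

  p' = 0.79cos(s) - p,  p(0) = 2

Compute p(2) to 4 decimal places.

Euler: p_{n+1} = p_n + h·f(s_n, p_n).
s=0.000000, p=2.000000: f=-1.210000 → p ← 2.000000 + 0.4·(-1.210000) = 1.516000
s=0.400000, p=1.516000: f=-0.788362 → p ← 1.516000 + 0.4·(-0.788362) = 1.200655
s=0.800000, p=1.200655: f=-0.650257 → p ← 1.200655 + 0.4·(-0.650257) = 0.940552
s=1.200000, p=0.940552: f=-0.654290 → p ← 0.940552 + 0.4·(-0.654290) = 0.678837
s=1.600000, p=0.678837: f=-0.701904 → p ← 0.678837 + 0.4·(-0.701904) = 0.398075
p(2) ≈ 0.3981

0.3981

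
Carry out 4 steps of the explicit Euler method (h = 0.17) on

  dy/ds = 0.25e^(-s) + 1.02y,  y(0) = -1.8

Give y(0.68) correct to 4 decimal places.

-3.2333

Euler: y_{n+1} = y_n + h·f(s_n, y_n).
s=0.000000, y=-1.800000: f=-1.586000 → y ← -1.800000 + 0.17·(-1.586000) = -2.069620
s=0.170000, y=-2.069620: f=-1.900096 → y ← -2.069620 + 0.17·(-1.900096) = -2.392636
s=0.340000, y=-2.392636: f=-2.262546 → y ← -2.392636 + 0.17·(-2.262546) = -2.777269
s=0.510000, y=-2.777269: f=-2.682691 → y ← -2.777269 + 0.17·(-2.682691) = -3.233327
y(0.68) ≈ -3.2333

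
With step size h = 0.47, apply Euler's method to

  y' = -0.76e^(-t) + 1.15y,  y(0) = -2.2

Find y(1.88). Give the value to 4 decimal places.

Euler: y_{n+1} = y_n + h·f(t_n, y_n).
t=0.000000, y=-2.200000: f=-3.290000 → y ← -2.200000 + 0.47·(-3.290000) = -3.746300
t=0.470000, y=-3.746300: f=-4.783247 → y ← -3.746300 + 0.47·(-4.783247) = -5.994426
t=0.940000, y=-5.994426: f=-7.190467 → y ← -5.994426 + 0.47·(-7.190467) = -9.373945
t=1.410000, y=-9.373945: f=-10.965586 → y ← -9.373945 + 0.47·(-10.965586) = -14.527771
y(1.88) ≈ -14.5278

-14.5278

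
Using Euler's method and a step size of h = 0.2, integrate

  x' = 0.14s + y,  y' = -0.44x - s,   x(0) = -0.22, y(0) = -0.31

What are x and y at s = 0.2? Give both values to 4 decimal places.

-0.2820, -0.2906

Euler on (x,y): x_{n+1} = x_n + h·x', y_{n+1} = y_n + h·y'.
0.000000: (-0.220000, -0.310000); f=(-0.310000, 0.096800) → (-0.282000, -0.290640)
(x(0.2), y(0.2)) ≈ (-0.2820, -0.2906)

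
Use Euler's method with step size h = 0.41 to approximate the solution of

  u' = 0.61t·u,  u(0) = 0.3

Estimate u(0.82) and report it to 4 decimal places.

Euler: u_{n+1} = u_n + h·f(t_n, u_n).
t=0.000000, u=0.300000: f=0.000000 → u ← 0.300000 + 0.41·0.000000 = 0.300000
t=0.410000, u=0.300000: f=0.075030 → u ← 0.300000 + 0.41·0.075030 = 0.330762
u(0.82) ≈ 0.3308

0.3308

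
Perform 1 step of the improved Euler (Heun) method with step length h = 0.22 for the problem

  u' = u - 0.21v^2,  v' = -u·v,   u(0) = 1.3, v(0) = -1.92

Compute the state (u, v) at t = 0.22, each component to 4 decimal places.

1.4702, -1.4320

Heun on (u,v): k1 = f(t_n, state_n); k2 = f(t_n + h, state_n + h·k1); state_{n+1} = state_n + (h/2)·(k1 + k2).
0.000000: (1.300000, -1.920000)
  k1 = (0.525856, 2.496000)
  predictor → (1.415688, -1.370880)
  k2 = (1.021033, 1.940739)
  → (1.470158, -1.431959)
(u(0.22), v(0.22)) ≈ (1.4702, -1.4320)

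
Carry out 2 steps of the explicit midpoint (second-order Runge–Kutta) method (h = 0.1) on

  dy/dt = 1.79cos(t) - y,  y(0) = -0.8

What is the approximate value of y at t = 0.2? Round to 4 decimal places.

Midpoint: k1 = f(t_n, y_n); k2 = f(t_n + h/2, y_n + (h/2)·k1); y_{n+1} = y_n + h·k2.
t=0.000000, y=-0.800000:
  k1 = f(0.000000, -0.800000) = 2.590000
  k2 = f(0.050000, -0.670500) = 2.458263
  y ← -0.800000 + 0.1·2.458263 = -0.554174
t=0.100000, y=-0.554174:
  k1 = f(0.100000, -0.554174) = 2.335231
  k2 = f(0.150000, -0.437412) = 2.207312
  y ← -0.554174 + 0.1·2.207312 = -0.333442
y(0.2) ≈ -0.3334

-0.3334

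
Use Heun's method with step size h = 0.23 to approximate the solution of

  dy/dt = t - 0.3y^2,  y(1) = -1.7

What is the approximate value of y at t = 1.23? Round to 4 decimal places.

Heun: k1 = f(t_n, y_n); k2 = f(t_n + h, y_n + h·k1); y_{n+1} = y_n + (h/2)·(k1 + k2).
t=1.000000, y=-1.700000:
  k1 = f(1.000000, -1.700000) = 0.133000
  k2 = f(1.230000, -1.669410) = 0.393921
  y ← -1.700000 + (0.23/2)·(0.133000 + 0.393921) = -1.639404
y(1.23) ≈ -1.6394

-1.6394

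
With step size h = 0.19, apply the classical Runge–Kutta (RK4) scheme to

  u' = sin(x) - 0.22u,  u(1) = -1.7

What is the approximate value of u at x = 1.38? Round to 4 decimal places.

-1.2269

RK4: k1 = f(x_n, u_n); k2 = f(x_n + h/2, u_n + (h/2)·k1); k3 = f(x_n + h/2, u_n + (h/2)·k2); k4 = f(x_n + h, u_n + h·k3); u_{n+1} = u_n + (h/6)·(k1 + 2k2 + 2k3 + k4).
x=1.000000, u=-1.700000:
  k1 = f(1.000000, -1.700000) = 1.215471
  k2 = f(1.095000, -1.584530) = 1.237525
  k3 = f(1.095000, -1.582435) = 1.237064
  k4 = f(1.190000, -1.464958) = 1.250660
  u ← -1.700000 + (0.19/6)·(k1 + 2k2 + 2k3 + k4) = -1.465182
x=1.190000, u=-1.465182:
  k1 = f(1.190000, -1.465182) = 1.250709
  k2 = f(1.285000, -1.346365) = 1.255638
  k3 = f(1.285000, -1.345896) = 1.255535
  k4 = f(1.380000, -1.226630) = 1.251712
  u ← -1.465182 + (0.19/6)·(k1 + 2k2 + 2k3 + k4) = -1.226898
u(1.38) ≈ -1.2269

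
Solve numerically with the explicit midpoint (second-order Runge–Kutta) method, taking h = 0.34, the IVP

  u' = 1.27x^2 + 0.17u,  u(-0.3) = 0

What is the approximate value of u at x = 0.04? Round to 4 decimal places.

0.0084

Midpoint: k1 = f(x_n, u_n); k2 = f(x_n + h/2, u_n + (h/2)·k1); u_{n+1} = u_n + h·k2.
x=-0.300000, u=0.000000:
  k1 = f(-0.300000, 0.000000) = 0.114300
  k2 = f(-0.130000, 0.019431) = 0.024766
  u ← 0.000000 + 0.34·0.024766 = 0.008421
u(0.04) ≈ 0.0084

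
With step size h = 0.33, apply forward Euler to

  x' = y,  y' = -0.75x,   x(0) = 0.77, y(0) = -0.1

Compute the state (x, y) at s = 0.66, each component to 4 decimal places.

Euler on (x,y): x_{n+1} = x_n + h·x', y_{n+1} = y_n + h·y'.
0.000000: (0.770000, -0.100000); f=(-0.100000, -0.577500) → (0.737000, -0.290575)
0.330000: (0.737000, -0.290575); f=(-0.290575, -0.552750) → (0.641110, -0.472983)
(x(0.66), y(0.66)) ≈ (0.6411, -0.4730)

0.6411, -0.4730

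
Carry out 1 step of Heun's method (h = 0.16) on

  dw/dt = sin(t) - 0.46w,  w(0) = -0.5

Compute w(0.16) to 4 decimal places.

-0.4518

Heun: k1 = f(t_n, w_n); k2 = f(t_n + h, w_n + h·k1); w_{n+1} = w_n + (h/2)·(k1 + k2).
t=0.000000, w=-0.500000:
  k1 = f(0.000000, -0.500000) = 0.230000
  k2 = f(0.160000, -0.463200) = 0.372390
  w ← -0.500000 + (0.16/2)·(0.230000 + 0.372390) = -0.451809
w(0.16) ≈ -0.4518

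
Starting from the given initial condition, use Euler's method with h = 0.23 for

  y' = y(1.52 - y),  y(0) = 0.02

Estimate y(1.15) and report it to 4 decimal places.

Euler: y_{n+1} = y_n + h·f(t_n, y_n).
t=0.000000, y=0.020000: f=0.030000 → y ← 0.020000 + 0.23·0.030000 = 0.026900
t=0.230000, y=0.026900: f=0.040164 → y ← 0.026900 + 0.23·0.040164 = 0.036138
t=0.460000, y=0.036138: f=0.053624 → y ← 0.036138 + 0.23·0.053624 = 0.048471
t=0.690000, y=0.048471: f=0.071327 → y ← 0.048471 + 0.23·0.071327 = 0.064876
t=0.920000, y=0.064876: f=0.094403 → y ← 0.064876 + 0.23·0.094403 = 0.086589
y(1.15) ≈ 0.0866

0.0866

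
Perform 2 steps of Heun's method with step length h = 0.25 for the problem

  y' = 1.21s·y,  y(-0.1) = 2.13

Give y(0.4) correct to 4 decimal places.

2.3289

Heun: k1 = f(s_n, y_n); k2 = f(s_n + h, y_n + h·k1); y_{n+1} = y_n + (h/2)·(k1 + k2).
s=-0.100000, y=2.130000:
  k1 = f(-0.100000, 2.130000) = -0.257730
  k2 = f(0.150000, 2.065567) = 0.374901
  y ← 2.130000 + (0.25/2)·(-0.257730 + 0.374901) = 2.144646
s=0.150000, y=2.144646:
  k1 = f(0.150000, 2.144646) = 0.389253
  k2 = f(0.400000, 2.241960) = 1.085108
  y ← 2.144646 + (0.25/2)·(0.389253 + 1.085108) = 2.328942
y(0.4) ≈ 2.3289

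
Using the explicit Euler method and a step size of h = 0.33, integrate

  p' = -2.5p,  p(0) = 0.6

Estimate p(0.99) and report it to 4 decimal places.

0.0032

Euler: p_{n+1} = p_n + h·f(t_n, p_n).
t=0.000000, p=0.600000: f=-1.500000 → p ← 0.600000 + 0.33·(-1.500000) = 0.105000
t=0.330000, p=0.105000: f=-0.262500 → p ← 0.105000 + 0.33·(-0.262500) = 0.018375
t=0.660000, p=0.018375: f=-0.045937 → p ← 0.018375 + 0.33·(-0.045937) = 0.003216
p(0.99) ≈ 0.0032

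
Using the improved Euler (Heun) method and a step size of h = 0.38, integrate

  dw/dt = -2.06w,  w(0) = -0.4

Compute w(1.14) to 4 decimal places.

Heun: k1 = f(t_n, w_n); k2 = f(t_n + h, w_n + h·k1); w_{n+1} = w_n + (h/2)·(k1 + k2).
t=0.000000, w=-0.400000:
  k1 = f(0.000000, -0.400000) = 0.824000
  k2 = f(0.380000, -0.086880) = 0.178973
  w ← -0.400000 + (0.38/2)·(0.824000 + 0.178973) = -0.209435
t=0.380000, w=-0.209435:
  k1 = f(0.380000, -0.209435) = 0.431436
  k2 = f(0.760000, -0.045489) = 0.093708
  w ← -0.209435 + (0.38/2)·(0.431436 + 0.093708) = -0.109658
t=0.760000, w=-0.109658:
  k1 = f(0.760000, -0.109658) = 0.225895
  k2 = f(1.140000, -0.023818) = 0.049064
  w ← -0.109658 + (0.38/2)·(0.225895 + 0.049064) = -0.057415
w(1.14) ≈ -0.0574

-0.0574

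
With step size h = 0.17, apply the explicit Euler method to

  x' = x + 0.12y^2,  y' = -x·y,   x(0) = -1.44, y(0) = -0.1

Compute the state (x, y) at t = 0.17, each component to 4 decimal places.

Euler on (x,y): x_{n+1} = x_n + h·x', y_{n+1} = y_n + h·y'.
0.000000: (-1.440000, -0.100000); f=(-1.438800, -0.144000) → (-1.684596, -0.124480)
(x(0.17), y(0.17)) ≈ (-1.6846, -0.1245)

-1.6846, -0.1245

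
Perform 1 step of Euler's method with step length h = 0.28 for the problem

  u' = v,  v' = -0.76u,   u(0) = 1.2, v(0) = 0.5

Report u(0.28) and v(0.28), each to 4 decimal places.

Euler on (u,v): u_{n+1} = u_n + h·u', v_{n+1} = v_n + h·v'.
0.000000: (1.200000, 0.500000); f=(0.500000, -0.912000) → (1.340000, 0.244640)
(u(0.28), v(0.28)) ≈ (1.3400, 0.2446)

1.3400, 0.2446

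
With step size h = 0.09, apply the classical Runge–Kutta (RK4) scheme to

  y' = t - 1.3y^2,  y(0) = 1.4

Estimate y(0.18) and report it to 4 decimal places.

RK4: k1 = f(t_n, y_n); k2 = f(t_n + h/2, y_n + (h/2)·k1); k3 = f(t_n + h/2, y_n + (h/2)·k2); k4 = f(t_n + h, y_n + h·k3); y_{n+1} = y_n + (h/6)·(k1 + 2k2 + 2k3 + k4).
t=0.000000, y=1.400000:
  k1 = f(0.000000, 1.400000) = -2.548000
  k2 = f(0.045000, 1.285340) = -2.102729
  k3 = f(0.045000, 1.305377) = -2.170213
  k4 = f(0.090000, 1.204681) = -1.796633
  y ← 1.400000 + (0.09/6)·(k1 + 2k2 + 2k3 + k4) = 1.206642
t=0.090000, y=1.206642:
  k1 = f(0.090000, 1.206642) = -1.802781
  k2 = f(0.135000, 1.125517) = -1.511825
  k3 = f(0.135000, 1.138610) = -1.550363
  k4 = f(0.180000, 1.067110) = -1.300340
  y ← 1.206642 + (0.09/6)·(k1 + 2k2 + 2k3 + k4) = 1.068230
y(0.18) ≈ 1.0682

1.0682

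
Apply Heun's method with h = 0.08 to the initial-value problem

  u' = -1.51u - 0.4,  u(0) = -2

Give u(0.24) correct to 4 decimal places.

-1.4737

Heun: k1 = f(x_n, u_n); k2 = f(x_n + h, u_n + h·k1); u_{n+1} = u_n + (h/2)·(k1 + k2).
x=0.000000, u=-2.000000:
  k1 = f(0.000000, -2.000000) = 2.620000
  k2 = f(0.080000, -1.790400) = 2.303504
  u ← -2.000000 + (0.08/2)·(2.620000 + 2.303504) = -1.803060
x=0.080000, u=-1.803060:
  k1 = f(0.080000, -1.803060) = 2.322620
  k2 = f(0.160000, -1.617250) = 2.042048
  u ← -1.803060 + (0.08/2)·(2.322620 + 2.042048) = -1.628473
x=0.160000, u=-1.628473:
  k1 = f(0.160000, -1.628473) = 2.058994
  k2 = f(0.240000, -1.463754) = 1.810268
  u ← -1.628473 + (0.08/2)·(2.058994 + 1.810268) = -1.473703
u(0.24) ≈ -1.4737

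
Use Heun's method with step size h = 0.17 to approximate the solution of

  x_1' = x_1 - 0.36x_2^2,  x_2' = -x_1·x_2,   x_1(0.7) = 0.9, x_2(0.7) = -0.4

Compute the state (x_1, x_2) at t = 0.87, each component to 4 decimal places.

Heun on (x_1,x_2): k1 = f(t_n, state_n); k2 = f(t_n + h, state_n + h·k1); state_{n+1} = state_n + (h/2)·(k1 + k2).
0.700000: (0.900000, -0.400000)
  k1 = (0.842400, 0.360000)
  predictor → (1.043208, -0.338800)
  k2 = (1.001885, 0.353439)
  → (1.056764, -0.339358)
(x_1(0.87), x_2(0.87)) ≈ (1.0568, -0.3394)

1.0568, -0.3394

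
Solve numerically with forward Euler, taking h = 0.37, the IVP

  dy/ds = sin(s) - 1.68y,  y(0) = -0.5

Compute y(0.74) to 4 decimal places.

0.0622

Euler: y_{n+1} = y_n + h·f(s_n, y_n).
s=0.000000, y=-0.500000: f=0.840000 → y ← -0.500000 + 0.37·0.840000 = -0.189200
s=0.370000, y=-0.189200: f=0.679471 → y ← -0.189200 + 0.37·0.679471 = 0.062204
y(0.74) ≈ 0.0622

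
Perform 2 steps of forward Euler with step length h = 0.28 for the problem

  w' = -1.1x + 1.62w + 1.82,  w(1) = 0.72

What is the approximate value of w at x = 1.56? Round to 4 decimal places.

Euler: w_{n+1} = w_n + h·f(x_n, w_n).
x=1.000000, w=0.720000: f=1.886400 → w ← 0.720000 + 0.28·1.886400 = 1.248192
x=1.280000, w=1.248192: f=2.434071 → w ← 1.248192 + 0.28·2.434071 = 1.929732
w(1.56) ≈ 1.9297

1.9297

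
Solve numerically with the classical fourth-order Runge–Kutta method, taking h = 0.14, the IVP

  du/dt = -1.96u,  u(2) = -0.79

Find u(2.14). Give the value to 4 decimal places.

RK4: k1 = f(t_n, u_n); k2 = f(t_n + h/2, u_n + (h/2)·k1); k3 = f(t_n + h/2, u_n + (h/2)·k2); k4 = f(t_n + h, u_n + h·k3); u_{n+1} = u_n + (h/6)·(k1 + 2k2 + 2k3 + k4).
t=2.000000, u=-0.790000:
  k1 = f(2.000000, -0.790000) = 1.548400
  k2 = f(2.070000, -0.681612) = 1.335960
  k3 = f(2.070000, -0.696483) = 1.365106
  k4 = f(2.140000, -0.598885) = 1.173815
  u ← -0.790000 + (0.14/6)·(k1 + 2k2 + 2k3 + k4) = -0.600432
u(2.14) ≈ -0.6004

-0.6004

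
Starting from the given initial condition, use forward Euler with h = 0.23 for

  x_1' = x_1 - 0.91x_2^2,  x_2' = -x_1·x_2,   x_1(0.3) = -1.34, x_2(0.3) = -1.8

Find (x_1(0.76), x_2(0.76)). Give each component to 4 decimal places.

Euler on (x_1,x_2): x_1_{n+1} = x_1_n + h·x_1', x_2_{n+1} = x_2_n + h·x_2'.
0.300000: (-1.340000, -1.800000); f=(-4.288400, -2.412000) → (-2.326332, -2.354760)
0.530000: (-2.326332, -2.354760); f=(-7.372186, -5.477954) → (-4.021935, -3.614689)
(x_1(0.76), x_2(0.76)) ≈ (-4.0219, -3.6147)

-4.0219, -3.6147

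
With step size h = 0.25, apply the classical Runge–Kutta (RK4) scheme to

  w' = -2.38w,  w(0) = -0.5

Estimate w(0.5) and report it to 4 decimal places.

-0.1524

RK4: k1 = f(x_n, w_n); k2 = f(x_n + h/2, w_n + (h/2)·k1); k3 = f(x_n + h/2, w_n + (h/2)·k2); k4 = f(x_n + h, w_n + h·k3); w_{n+1} = w_n + (h/6)·(k1 + 2k2 + 2k3 + k4).
x=0.000000, w=-0.500000:
  k1 = f(0.000000, -0.500000) = 1.190000
  k2 = f(0.125000, -0.351250) = 0.835975
  k3 = f(0.125000, -0.395503) = 0.941297
  k4 = f(0.250000, -0.264676) = 0.629928
  w ← -0.500000 + (0.25/6)·(k1 + 2k2 + 2k3 + k4) = -0.276064
x=0.250000, w=-0.276064:
  k1 = f(0.250000, -0.276064) = 0.657031
  k2 = f(0.375000, -0.193935) = 0.461565
  k3 = f(0.375000, -0.218368) = 0.519716
  k4 = f(0.500000, -0.146135) = 0.347800
  w ← -0.276064 + (0.25/6)·(k1 + 2k2 + 2k3 + k4) = -0.152422
w(0.5) ≈ -0.1524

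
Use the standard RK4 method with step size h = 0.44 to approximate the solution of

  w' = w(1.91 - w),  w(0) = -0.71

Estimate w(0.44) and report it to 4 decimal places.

-3.0663

RK4: k1 = f(x_n, w_n); k2 = f(x_n + h/2, w_n + (h/2)·k1); k3 = f(x_n + h/2, w_n + (h/2)·k2); k4 = f(x_n + h, w_n + h·k3); w_{n+1} = w_n + (h/6)·(k1 + 2k2 + 2k3 + k4).
x=0.000000, w=-0.710000:
  k1 = f(0.000000, -0.710000) = -1.860200
  k2 = f(0.220000, -1.119244) = -3.390463
  k3 = f(0.220000, -1.455902) = -4.900423
  k4 = f(0.440000, -2.866186) = -13.689438
  w ← -0.710000 + (0.44/6)·(k1 + 2k2 + 2k3 + k4) = -3.066303
w(0.44) ≈ -3.0663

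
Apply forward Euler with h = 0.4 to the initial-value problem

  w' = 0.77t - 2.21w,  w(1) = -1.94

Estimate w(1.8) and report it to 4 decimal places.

Euler: w_{n+1} = w_n + h·f(t_n, w_n).
t=1.000000, w=-1.940000: f=5.057400 → w ← -1.940000 + 0.4·5.057400 = 0.082960
t=1.400000, w=0.082960: f=0.894658 → w ← 0.082960 + 0.4·0.894658 = 0.440823
w(1.8) ≈ 0.4408

0.4408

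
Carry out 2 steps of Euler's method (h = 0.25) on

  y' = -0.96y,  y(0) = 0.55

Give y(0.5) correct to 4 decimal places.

Euler: y_{n+1} = y_n + h·f(t_n, y_n).
t=0.000000, y=0.550000: f=-0.528000 → y ← 0.550000 + 0.25·(-0.528000) = 0.418000
t=0.250000, y=0.418000: f=-0.401280 → y ← 0.418000 + 0.25·(-0.401280) = 0.317680
y(0.5) ≈ 0.3177

0.3177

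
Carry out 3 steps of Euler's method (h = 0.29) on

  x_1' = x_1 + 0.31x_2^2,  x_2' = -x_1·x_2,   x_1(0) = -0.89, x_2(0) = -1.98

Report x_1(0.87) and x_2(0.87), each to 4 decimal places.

0.2406, -3.4824

Euler on (x_1,x_2): x_1_{n+1} = x_1_n + h·x_1', x_2_{n+1} = x_2_n + h·x_2'.
0.000000: (-0.890000, -1.980000); f=(0.325324, -1.762200) → (-0.795656, -2.491038)
0.290000: (-0.795656, -2.491038); f=(1.127978, -1.982009) → (-0.468542, -3.065821)
0.580000: (-0.468542, -3.065821); f=(2.445227, -1.436467) → (0.240573, -3.482396)
(x_1(0.87), x_2(0.87)) ≈ (0.2406, -3.4824)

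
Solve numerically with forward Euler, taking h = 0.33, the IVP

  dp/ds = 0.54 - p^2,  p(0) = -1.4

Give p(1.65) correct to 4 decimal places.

Euler: p_{n+1} = p_n + h·f(s_n, p_n).
s=0.000000, p=-1.400000: f=-1.420000 → p ← -1.400000 + 0.33·(-1.420000) = -1.868600
s=0.330000, p=-1.868600: f=-2.951666 → p ← -1.868600 + 0.33·(-2.951666) = -2.842650
s=0.660000, p=-2.842650: f=-7.540658 → p ← -2.842650 + 0.33·(-7.540658) = -5.331067
s=0.990000, p=-5.331067: f=-27.880273 → p ← -5.331067 + 0.33·(-27.880273) = -14.531557
s=1.320000, p=-14.531557: f=-210.626149 → p ← -14.531557 + 0.33·(-210.626149) = -84.038186
p(1.65) ≈ -84.0382

-84.0382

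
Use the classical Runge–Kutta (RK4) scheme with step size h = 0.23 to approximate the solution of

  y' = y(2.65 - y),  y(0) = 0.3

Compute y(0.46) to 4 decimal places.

0.7992

RK4: k1 = f(s_n, y_n); k2 = f(s_n + h/2, y_n + (h/2)·k1); k3 = f(s_n + h/2, y_n + (h/2)·k2); k4 = f(s_n + h, y_n + h·k3); y_{n+1} = y_n + (h/6)·(k1 + 2k2 + 2k3 + k4).
s=0.000000, y=0.300000:
  k1 = f(0.000000, 0.300000) = 0.705000
  k2 = f(0.115000, 0.381075) = 0.864631
  k3 = f(0.115000, 0.399433) = 0.898950
  k4 = f(0.230000, 0.506758) = 1.086106
  y ← 0.300000 + (0.23/6)·(k1 + 2k2 + 2k3 + k4) = 0.503867
s=0.230000, y=0.503867:
  k1 = f(0.230000, 0.503867) = 1.081365
  k2 = f(0.345000, 0.628224) = 1.270128
  k3 = f(0.345000, 0.649932) = 1.299908
  k4 = f(0.460000, 0.802846) = 1.482980
  y ← 0.503867 + (0.23/6)·(k1 + 2k2 + 2k3 + k4) = 0.799203
y(0.46) ≈ 0.7992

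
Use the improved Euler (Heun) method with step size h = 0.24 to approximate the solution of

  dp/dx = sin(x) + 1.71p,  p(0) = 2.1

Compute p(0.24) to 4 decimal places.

Heun: k1 = f(x_n, p_n); k2 = f(x_n + h, p_n + h·k1); p_{n+1} = p_n + (h/2)·(k1 + k2).
x=0.000000, p=2.100000:
  k1 = f(0.000000, 2.100000) = 3.591000
  k2 = f(0.240000, 2.961840) = 5.302449
  p ← 2.100000 + (0.24/2)·(3.591000 + 5.302449) = 3.167214
p(0.24) ≈ 3.1672

3.1672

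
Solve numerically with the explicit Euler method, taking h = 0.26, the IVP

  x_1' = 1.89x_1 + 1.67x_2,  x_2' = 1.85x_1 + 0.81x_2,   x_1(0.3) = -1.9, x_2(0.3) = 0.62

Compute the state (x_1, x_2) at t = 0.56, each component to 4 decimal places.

Euler on (x_1,x_2): x_1_{n+1} = x_1_n + h·x_1', x_2_{n+1} = x_2_n + h·x_2'.
0.300000: (-1.900000, 0.620000); f=(-2.555600, -3.012800) → (-2.564456, -0.163328)
(x_1(0.56), x_2(0.56)) ≈ (-2.5645, -0.1633)

-2.5645, -0.1633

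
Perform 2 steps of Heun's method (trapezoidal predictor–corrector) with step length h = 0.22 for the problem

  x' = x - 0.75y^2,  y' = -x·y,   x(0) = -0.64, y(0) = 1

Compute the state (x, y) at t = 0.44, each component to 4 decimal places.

Heun on (x,y): k1 = f(t_n, state_n); k2 = f(t_n + h, state_n + h·k1); state_{n+1} = state_n + (h/2)·(k1 + k2).
0.000000: (-0.640000, 1.000000)
  k1 = (-1.390000, 0.640000)
  predictor → (-0.945800, 1.140800)
  k2 = (-1.921868, 1.078969)
  → (-1.004306, 1.189087)
0.220000: (-1.004306, 1.189087)
  k1 = (-2.064751, 1.194206)
  predictor → (-1.458551, 1.451812)
  k2 = (-3.039369, 2.117541)
  → (-1.565759, 1.553379)
(x(0.44), y(0.44)) ≈ (-1.5658, 1.5534)

-1.5658, 1.5534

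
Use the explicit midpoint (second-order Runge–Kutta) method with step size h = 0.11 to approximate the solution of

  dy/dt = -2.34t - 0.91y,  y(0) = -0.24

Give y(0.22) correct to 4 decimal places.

-0.2504

Midpoint: k1 = f(t_n, y_n); k2 = f(t_n + h/2, y_n + (h/2)·k1); y_{n+1} = y_n + h·k2.
t=0.000000, y=-0.240000:
  k1 = f(0.000000, -0.240000) = 0.218400
  k2 = f(0.055000, -0.227988) = 0.078769
  y ← -0.240000 + 0.11·0.078769 = -0.231335
t=0.110000, y=-0.231335:
  k1 = f(0.110000, -0.231335) = -0.046885
  k2 = f(0.165000, -0.233914) = -0.173238
  y ← -0.231335 + 0.11·(-0.173238) = -0.250392
y(0.22) ≈ -0.2504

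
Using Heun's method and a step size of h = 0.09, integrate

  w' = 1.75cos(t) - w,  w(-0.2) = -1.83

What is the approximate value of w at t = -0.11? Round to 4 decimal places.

-1.5242

Heun: k1 = f(t_n, w_n); k2 = f(t_n + h, w_n + h·k1); w_{n+1} = w_n + (h/2)·(k1 + k2).
t=-0.200000, w=-1.830000:
  k1 = f(-0.200000, -1.830000) = 3.545117
  k2 = f(-0.110000, -1.510940) = 3.250363
  w ← -1.830000 + (0.09/2)·(3.545117 + 3.250363) = -1.524203
w(-0.11) ≈ -1.5242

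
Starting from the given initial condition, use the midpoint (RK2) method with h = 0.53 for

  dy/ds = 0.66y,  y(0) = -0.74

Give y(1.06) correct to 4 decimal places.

Midpoint: k1 = f(s_n, y_n); k2 = f(s_n + h/2, y_n + (h/2)·k1); y_{n+1} = y_n + h·k2.
s=0.000000, y=-0.740000:
  k1 = f(0.000000, -0.740000) = -0.488400
  k2 = f(0.265000, -0.869426) = -0.573821
  y ← -0.740000 + 0.53·(-0.573821) = -1.044125
s=0.530000, y=-1.044125:
  k1 = f(0.530000, -1.044125) = -0.689123
  k2 = f(0.795000, -1.226743) = -0.809650
  y ← -1.044125 + 0.53·(-0.809650) = -1.473240
y(1.06) ≈ -1.4732

-1.4732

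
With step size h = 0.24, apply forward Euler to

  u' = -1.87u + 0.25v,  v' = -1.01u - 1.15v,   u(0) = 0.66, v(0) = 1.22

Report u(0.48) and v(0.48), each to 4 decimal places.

0.2843, 0.4177

Euler on (u,v): u_{n+1} = u_n + h·u', v_{n+1} = v_n + h·v'.
0.000000: (0.660000, 1.220000); f=(-0.929200, -2.069600) → (0.436992, 0.723296)
0.240000: (0.436992, 0.723296); f=(-0.636351, -1.273152) → (0.284268, 0.417739)
(u(0.48), v(0.48)) ≈ (0.2843, 0.4177)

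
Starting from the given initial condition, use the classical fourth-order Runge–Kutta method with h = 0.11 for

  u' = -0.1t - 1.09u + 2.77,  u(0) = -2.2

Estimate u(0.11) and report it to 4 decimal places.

RK4: k1 = f(t_n, u_n); k2 = f(t_n + h/2, u_n + (h/2)·k1); k3 = f(t_n + h/2, u_n + (h/2)·k2); k4 = f(t_n + h, u_n + h·k3); u_{n+1} = u_n + (h/6)·(k1 + 2k2 + 2k3 + k4).
t=0.000000, u=-2.200000:
  k1 = f(0.000000, -2.200000) = 5.168000
  k2 = f(0.055000, -1.915760) = 4.852678
  k3 = f(0.055000, -1.933103) = 4.871582
  k4 = f(0.110000, -1.664126) = 4.572897
  u ← -2.200000 + (0.11/6)·(k1 + 2k2 + 2k3 + k4) = -1.664861
u(0.11) ≈ -1.6649

-1.6649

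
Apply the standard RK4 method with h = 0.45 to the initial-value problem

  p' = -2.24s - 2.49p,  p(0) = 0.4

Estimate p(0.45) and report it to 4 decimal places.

RK4: k1 = f(s_n, p_n); k2 = f(s_n + h/2, p_n + (h/2)·k1); k3 = f(s_n + h/2, p_n + (h/2)·k2); k4 = f(s_n + h, p_n + h·k3); p_{n+1} = p_n + (h/6)·(k1 + 2k2 + 2k3 + k4).
s=0.000000, p=0.400000:
  k1 = f(0.000000, 0.400000) = -0.996000
  k2 = f(0.225000, 0.175900) = -0.941991
  k3 = f(0.225000, 0.188052) = -0.972250
  k4 = f(0.450000, -0.037512) = -0.914594
  p ← 0.400000 + (0.45/6)·(k1 + 2k2 + 2k3 + k4) = -0.030431
p(0.45) ≈ -0.0304

-0.0304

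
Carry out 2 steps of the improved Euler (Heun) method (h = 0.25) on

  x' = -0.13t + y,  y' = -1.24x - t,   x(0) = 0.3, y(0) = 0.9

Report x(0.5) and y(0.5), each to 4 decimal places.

0.6548, 0.4618

Heun on (x,y): k1 = f(t_n, state_n); k2 = f(t_n + h, state_n + h·k1); state_{n+1} = state_n + (h/2)·(k1 + k2).
0.000000: (0.300000, 0.900000)
  k1 = (0.900000, -0.372000)
  predictor → (0.525000, 0.807000)
  k2 = (0.774500, -0.901000)
  → (0.509313, 0.740875)
0.250000: (0.509313, 0.740875)
  k1 = (0.708375, -0.881548)
  predictor → (0.686406, 0.520488)
  k2 = (0.455488, -1.351144)
  → (0.654795, 0.461789)
(x(0.5), y(0.5)) ≈ (0.6548, 0.4618)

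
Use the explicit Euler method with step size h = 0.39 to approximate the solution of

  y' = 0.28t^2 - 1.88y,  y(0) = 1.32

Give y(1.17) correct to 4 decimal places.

Euler: y_{n+1} = y_n + h·f(t_n, y_n).
t=0.000000, y=1.320000: f=-2.481600 → y ← 1.320000 + 0.39·(-2.481600) = 0.352176
t=0.390000, y=0.352176: f=-0.619503 → y ← 0.352176 + 0.39·(-0.619503) = 0.110570
t=0.780000, y=0.110570: f=-0.037519 → y ← 0.110570 + 0.39·(-0.037519) = 0.095937
y(1.17) ≈ 0.0959

0.0959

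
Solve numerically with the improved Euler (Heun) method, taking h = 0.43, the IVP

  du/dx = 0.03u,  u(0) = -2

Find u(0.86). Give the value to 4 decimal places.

-2.0523

Heun: k1 = f(x_n, u_n); k2 = f(x_n + h, u_n + h·k1); u_{n+1} = u_n + (h/2)·(k1 + k2).
x=0.000000, u=-2.000000:
  k1 = f(0.000000, -2.000000) = -0.060000
  k2 = f(0.430000, -2.025800) = -0.060774
  u ← -2.000000 + (0.43/2)·(-0.060000 + (-0.060774)) = -2.025966
x=0.430000, u=-2.025966:
  k1 = f(0.430000, -2.025966) = -0.060779
  k2 = f(0.860000, -2.052101) = -0.061563
  u ← -2.025966 + (0.43/2)·(-0.060779 + (-0.061563)) = -2.052270
u(0.86) ≈ -2.0523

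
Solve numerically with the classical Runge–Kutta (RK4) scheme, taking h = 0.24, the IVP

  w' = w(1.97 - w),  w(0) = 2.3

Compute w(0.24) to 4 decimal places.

2.1636

RK4: k1 = f(x_n, w_n); k2 = f(x_n + h/2, w_n + (h/2)·k1); k3 = f(x_n + h/2, w_n + (h/2)·k2); k4 = f(x_n + h, w_n + h·k3); w_{n+1} = w_n + (h/6)·(k1 + 2k2 + 2k3 + k4).
x=0.000000, w=2.300000:
  k1 = f(0.000000, 2.300000) = -0.759000
  k2 = f(0.120000, 2.208920) = -0.527755
  k3 = f(0.120000, 2.236669) = -0.596451
  k4 = f(0.240000, 2.156852) = -0.403011
  w ← 2.300000 + (0.24/6)·(k1 + 2k2 + 2k3 + k4) = 2.163583
w(0.24) ≈ 2.1636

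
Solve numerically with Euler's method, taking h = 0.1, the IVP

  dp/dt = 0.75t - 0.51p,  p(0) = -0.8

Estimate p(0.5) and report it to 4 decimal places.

Euler: p_{n+1} = p_n + h·f(t_n, p_n).
t=0.000000, p=-0.800000: f=0.408000 → p ← -0.800000 + 0.1·0.408000 = -0.759200
t=0.100000, p=-0.759200: f=0.462192 → p ← -0.759200 + 0.1·0.462192 = -0.712981
t=0.200000, p=-0.712981: f=0.513620 → p ← -0.712981 + 0.1·0.513620 = -0.661619
t=0.300000, p=-0.661619: f=0.562426 → p ← -0.661619 + 0.1·0.562426 = -0.605376
t=0.400000, p=-0.605376: f=0.608742 → p ← -0.605376 + 0.1·0.608742 = -0.544502
p(0.5) ≈ -0.5445

-0.5445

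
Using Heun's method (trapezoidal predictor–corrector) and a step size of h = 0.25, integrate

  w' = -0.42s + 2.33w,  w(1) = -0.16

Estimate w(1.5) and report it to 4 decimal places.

-0.9344

Heun: k1 = f(s_n, w_n); k2 = f(s_n + h, w_n + h·k1); w_{n+1} = w_n + (h/2)·(k1 + k2).
s=1.000000, w=-0.160000:
  k1 = f(1.000000, -0.160000) = -0.792800
  k2 = f(1.250000, -0.358200) = -1.359606
  w ← -0.160000 + (0.25/2)·(-0.792800 + (-1.359606)) = -0.429051
s=1.250000, w=-0.429051:
  k1 = f(1.250000, -0.429051) = -1.524688
  k2 = f(1.500000, -0.810223) = -2.517819
  w ← -0.429051 + (0.25/2)·(-1.524688 + (-2.517819)) = -0.934364
w(1.5) ≈ -0.9344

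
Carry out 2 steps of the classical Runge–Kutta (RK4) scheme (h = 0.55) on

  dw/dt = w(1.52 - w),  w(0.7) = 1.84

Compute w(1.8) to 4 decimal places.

1.5725

RK4: k1 = f(t_n, w_n); k2 = f(t_n + h/2, w_n + (h/2)·k1); k3 = f(t_n + h/2, w_n + (h/2)·k2); k4 = f(t_n + h, w_n + h·k3); w_{n+1} = w_n + (h/6)·(k1 + 2k2 + 2k3 + k4).
t=0.700000, w=1.840000:
  k1 = f(0.700000, 1.840000) = -0.588800
  k2 = f(0.975000, 1.678080) = -0.265271
  k3 = f(0.975000, 1.767051) = -0.436551
  k4 = f(1.250000, 1.599897) = -0.127827
  w ← 1.840000 + (0.55/6)·(k1 + 2k2 + 2k3 + k4) = 1.645642
t=1.250000, w=1.645642:
  k1 = f(1.250000, 1.645642) = -0.206762
  k2 = f(1.525000, 1.588782) = -0.109280
  k3 = f(1.525000, 1.615590) = -0.154434
  k4 = f(1.800000, 1.560703) = -0.063526
  w ← 1.645642 + (0.55/6)·(k1 + 2k2 + 2k3 + k4) = 1.572518
w(1.8) ≈ 1.5725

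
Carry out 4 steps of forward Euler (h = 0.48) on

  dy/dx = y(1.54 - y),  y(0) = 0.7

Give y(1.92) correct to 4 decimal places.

1.5023

Euler: y_{n+1} = y_n + h·f(x_n, y_n).
x=0.000000, y=0.700000: f=0.588000 → y ← 0.700000 + 0.48·0.588000 = 0.982240
x=0.480000, y=0.982240: f=0.547854 → y ← 0.982240 + 0.48·0.547854 = 1.245210
x=0.960000, y=1.245210: f=0.367075 → y ← 1.245210 + 0.48·0.367075 = 1.421406
x=1.440000, y=1.421406: f=0.168570 → y ← 1.421406 + 0.48·0.168570 = 1.502320
y(1.92) ≈ 1.5023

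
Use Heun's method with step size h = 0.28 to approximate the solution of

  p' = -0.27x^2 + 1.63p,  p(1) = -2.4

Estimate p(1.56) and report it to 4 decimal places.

-6.2095

Heun: k1 = f(x_n, p_n); k2 = f(x_n + h, p_n + h·k1); p_{n+1} = p_n + (h/2)·(k1 + k2).
x=1.000000, p=-2.400000:
  k1 = f(1.000000, -2.400000) = -4.182000
  k2 = f(1.280000, -3.570960) = -6.263033
  p ← -2.400000 + (0.28/2)·(-4.182000 + (-6.263033)) = -3.862305
x=1.280000, p=-3.862305:
  k1 = f(1.280000, -3.862305) = -6.737924
  k2 = f(1.560000, -5.748923) = -10.027817
  p ← -3.862305 + (0.28/2)·(-6.737924 + (-10.027817)) = -6.209508
p(1.56) ≈ -6.2095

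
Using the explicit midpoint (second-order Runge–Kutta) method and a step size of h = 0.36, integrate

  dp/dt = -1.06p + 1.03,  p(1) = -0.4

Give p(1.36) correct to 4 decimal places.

0.0236

Midpoint: k1 = f(t_n, p_n); k2 = f(t_n + h/2, p_n + (h/2)·k1); p_{n+1} = p_n + h·k2.
t=1.000000, p=-0.400000:
  k1 = f(1.000000, -0.400000) = 1.454000
  k2 = f(1.180000, -0.138280) = 1.176577
  p ← -0.400000 + 0.36·1.176577 = 0.023568
p(1.36) ≈ 0.0236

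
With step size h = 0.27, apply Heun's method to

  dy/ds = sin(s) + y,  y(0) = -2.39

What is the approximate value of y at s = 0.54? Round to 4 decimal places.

Heun: k1 = f(s_n, y_n); k2 = f(s_n + h, y_n + h·k1); y_{n+1} = y_n + (h/2)·(k1 + k2).
s=0.000000, y=-2.390000:
  k1 = f(0.000000, -2.390000) = -2.390000
  k2 = f(0.270000, -3.035300) = -2.768569
  y ← -2.390000 + (0.27/2)·(-2.390000 + (-2.768569)) = -3.086407
s=0.270000, y=-3.086407:
  k1 = f(0.270000, -3.086407) = -2.819675
  k2 = f(0.540000, -3.847719) = -3.333583
  y ← -3.086407 + (0.27/2)·(-2.819675 + (-3.333583)) = -3.917097
y(0.54) ≈ -3.9171

-3.9171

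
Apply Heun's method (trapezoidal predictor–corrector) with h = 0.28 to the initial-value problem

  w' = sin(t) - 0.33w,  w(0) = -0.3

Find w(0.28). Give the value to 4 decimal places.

-0.2349

Heun: k1 = f(t_n, w_n); k2 = f(t_n + h, w_n + h·k1); w_{n+1} = w_n + (h/2)·(k1 + k2).
t=0.000000, w=-0.300000:
  k1 = f(0.000000, -0.300000) = 0.099000
  k2 = f(0.280000, -0.272280) = 0.366208
  w ← -0.300000 + (0.28/2)·(0.099000 + 0.366208) = -0.234871
w(0.28) ≈ -0.2349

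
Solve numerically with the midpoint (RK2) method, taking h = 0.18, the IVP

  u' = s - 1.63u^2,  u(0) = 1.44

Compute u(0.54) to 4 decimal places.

Midpoint: k1 = f(s_n, u_n); k2 = f(s_n + h/2, u_n + (h/2)·k1); u_{n+1} = u_n + h·k2.
s=0.000000, u=1.440000:
  k1 = f(0.000000, 1.440000) = -3.379968
  k2 = f(0.090000, 1.135803) = -2.012779
  u ← 1.440000 + 0.18·(-2.012779) = 1.077700
s=0.180000, u=1.077700:
  k1 = f(0.180000, 1.077700) = -1.713142
  k2 = f(0.270000, 0.923517) = -1.120201
  u ← 1.077700 + 0.18·(-1.120201) = 0.876064
s=0.360000, u=0.876064:
  k1 = f(0.360000, 0.876064) = -0.891005
  k2 = f(0.450000, 0.795873) = -0.582465
  u ← 0.876064 + 0.18·(-0.582465) = 0.771220
u(0.54) ≈ 0.7712

0.7712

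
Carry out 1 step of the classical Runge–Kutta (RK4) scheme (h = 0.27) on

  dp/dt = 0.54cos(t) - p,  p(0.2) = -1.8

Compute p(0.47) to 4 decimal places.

RK4: k1 = f(t_n, p_n); k2 = f(t_n + h/2, p_n + (h/2)·k1); k3 = f(t_n + h/2, p_n + (h/2)·k2); k4 = f(t_n + h, p_n + h·k3); p_{n+1} = p_n + (h/6)·(k1 + 2k2 + 2k3 + k4).
t=0.200000, p=-1.800000:
  k1 = f(0.200000, -1.800000) = 2.329236
  k2 = f(0.335000, -1.485553) = 1.995535
  k3 = f(0.335000, -1.530603) = 2.040584
  k4 = f(0.470000, -1.249042) = 1.730489
  p ← -1.800000 + (0.27/6)·(k1 + 2k2 + 2k3 + k4) = -1.254062
p(0.47) ≈ -1.2541

-1.2541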